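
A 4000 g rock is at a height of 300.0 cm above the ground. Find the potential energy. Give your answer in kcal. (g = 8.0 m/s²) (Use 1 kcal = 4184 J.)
Convert to SI: m = 4.0 kg, h = 3.0 m
PE = mgh = (4.0)(8.0)(3.0) = 96.0 J = 0.02294 kcal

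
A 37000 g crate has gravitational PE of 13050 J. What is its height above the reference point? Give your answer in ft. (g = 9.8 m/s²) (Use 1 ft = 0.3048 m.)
Convert to SI: m = 37.0 kg, PE = 13050.0 J
h = PE/(mg) = 13050.0/(37.0·9.8) = 35.9901 m = 118.1 ft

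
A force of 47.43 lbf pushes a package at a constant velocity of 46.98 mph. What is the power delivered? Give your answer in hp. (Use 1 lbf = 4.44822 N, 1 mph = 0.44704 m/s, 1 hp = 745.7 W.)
Convert to SI: F = 210.979 N, v = 21.0019 m/s
P = Fv = (210.979)(21.0019) = 4430.97 W = 5.942 hp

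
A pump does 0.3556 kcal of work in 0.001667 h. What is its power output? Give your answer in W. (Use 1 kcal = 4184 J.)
Convert to SI: W = 1487.83 J, t = 6.0012 s
P = W/t = 1487.83/6.0012 = 247.9 W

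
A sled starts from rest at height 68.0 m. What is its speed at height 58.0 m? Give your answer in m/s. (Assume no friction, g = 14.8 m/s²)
mgh₁ = mgh₂ + ½mv² ⇒ v = √(2g(h₁−h₂)) = √(2·14.8·10.0) = 17.2 m/s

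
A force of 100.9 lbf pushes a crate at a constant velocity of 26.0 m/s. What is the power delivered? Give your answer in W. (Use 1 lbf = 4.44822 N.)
Convert to SI: F = 448.825 N, v = 26.0 m/s
P = Fv = (448.825)(26.0) = 11670 W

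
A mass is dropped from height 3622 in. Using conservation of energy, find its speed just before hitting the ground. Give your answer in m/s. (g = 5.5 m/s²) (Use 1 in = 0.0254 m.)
Convert to SI: h = 91.9988 m
mgh = ½mv² ⇒ v = √(2gh) = √(2·5.5·91.9988) = 31.81 m/s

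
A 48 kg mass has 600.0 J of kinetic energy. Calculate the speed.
v = √(2·KE/m) = √(2·600.0/48) = 5.0 m/s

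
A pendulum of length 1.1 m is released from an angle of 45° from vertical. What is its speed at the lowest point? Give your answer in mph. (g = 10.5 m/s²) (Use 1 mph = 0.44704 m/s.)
h = L(1 − cosθ) = 1.1(1 − cos45°) = 0.322183 m
v = √(2gh) = √(2·10.5·0.322183) = 2.60112 m/s = 5.819 mph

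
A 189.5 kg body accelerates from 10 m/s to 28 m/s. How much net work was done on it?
W = ΔKE = ½m(v₂² − v₁²) = ½(189.5)(28² − 10²) = 64809.0 J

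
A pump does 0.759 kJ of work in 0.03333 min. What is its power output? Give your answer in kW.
Convert to SI: W = 759.0 J, t = 1.9998 s
P = W/t = 759.0/1.9998 = 379.538 W = 0.3795 kW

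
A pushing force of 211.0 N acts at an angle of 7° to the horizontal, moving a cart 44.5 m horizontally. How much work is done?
W = F·d·cosθ = (211.0)(44.5)cos(7°) = 9320 J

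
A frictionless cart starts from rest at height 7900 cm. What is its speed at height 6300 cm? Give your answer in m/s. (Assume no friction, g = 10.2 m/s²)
Convert to SI: h₁−h₂ = 16.0 m
mgh₁ = mgh₂ + ½mv² ⇒ v = √(2g(h₁−h₂)) = √(2·10.2·16.0) = 18.07 m/s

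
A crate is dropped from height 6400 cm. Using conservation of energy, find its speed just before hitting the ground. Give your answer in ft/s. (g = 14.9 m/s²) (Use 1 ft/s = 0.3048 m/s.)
Convert to SI: h = 64.0 m
mgh = ½mv² ⇒ v = √(2gh) = √(2·14.9·64.0) = 43.6715 m/s = 143.3 ft/s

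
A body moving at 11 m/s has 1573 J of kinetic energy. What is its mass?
m = 2·KE/v² = 2·1573/(11)² = 26.0 kg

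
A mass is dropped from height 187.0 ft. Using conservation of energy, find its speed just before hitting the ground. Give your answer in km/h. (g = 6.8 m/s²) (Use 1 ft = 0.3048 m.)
Convert to SI: h = 56.9976 m
mgh = ½mv² ⇒ v = √(2gh) = √(2·6.8·56.9976) = 27.8418 m/s = 100.2 km/h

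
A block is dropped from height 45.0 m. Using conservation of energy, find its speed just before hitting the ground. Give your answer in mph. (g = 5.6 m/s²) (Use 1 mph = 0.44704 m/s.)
mgh = ½mv² ⇒ v = √(2gh) = √(2·5.6·45.0) = 22.4499 m/s = 50.22 mph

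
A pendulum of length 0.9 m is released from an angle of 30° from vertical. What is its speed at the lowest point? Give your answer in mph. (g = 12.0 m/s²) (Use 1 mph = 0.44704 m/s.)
h = L(1 − cosθ) = 0.9(1 − cos30°) = 0.120577 m
v = √(2gh) = √(2·12.0·0.120577) = 1.70113 m/s = 3.805 mph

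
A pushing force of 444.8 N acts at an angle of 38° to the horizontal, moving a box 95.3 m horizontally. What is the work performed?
W = F·d·cosθ = (444.8)(95.3)cos(38°) = 33400 J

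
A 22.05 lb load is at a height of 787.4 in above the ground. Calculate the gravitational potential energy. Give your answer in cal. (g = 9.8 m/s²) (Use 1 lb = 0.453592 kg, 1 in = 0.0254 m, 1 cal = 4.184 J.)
Convert to SI: m = 10.0017 kg, h = 20.0 m
PE = mgh = (10.0017)(9.8)(20.0) = 1960.33 J = 468.5 cal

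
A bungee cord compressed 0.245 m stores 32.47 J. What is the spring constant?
k = 2·PE/x² = 2·32.47/(0.245)² = 1082 N/m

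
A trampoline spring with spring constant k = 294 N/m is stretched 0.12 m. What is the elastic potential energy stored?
PE = ½kx² = ½(294)(0.12)² = 2.117 J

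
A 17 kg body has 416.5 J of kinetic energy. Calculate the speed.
v = √(2·KE/m) = √(2·416.5/17) = 7.0 m/s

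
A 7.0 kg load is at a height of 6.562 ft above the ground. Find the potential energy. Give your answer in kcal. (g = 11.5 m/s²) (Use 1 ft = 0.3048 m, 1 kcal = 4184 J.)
Convert to SI: m = 7.0 kg, h = 2.0001 m
PE = mgh = (7.0)(11.5)(2.0001) = 161.008 J = 0.03848 kcal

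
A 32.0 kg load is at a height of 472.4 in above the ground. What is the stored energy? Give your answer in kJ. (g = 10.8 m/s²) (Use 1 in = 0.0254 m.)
Convert to SI: m = 32.0 kg, h = 11.999 m
PE = mgh = (32.0)(10.8)(11.999) = 4146.84 J = 4.147 kJ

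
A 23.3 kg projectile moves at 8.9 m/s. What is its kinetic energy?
KE = ½mv² = ½(23.3)(8.9)² = 922.8 J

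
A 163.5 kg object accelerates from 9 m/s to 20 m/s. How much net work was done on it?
W = ΔKE = ½m(v₂² − v₁²) = ½(163.5)(20² − 9²) = 26078.25 J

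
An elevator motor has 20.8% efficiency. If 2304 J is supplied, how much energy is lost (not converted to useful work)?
W_lost = W_in(1 − η) = 2304·(1 − 0.208) = 1825 J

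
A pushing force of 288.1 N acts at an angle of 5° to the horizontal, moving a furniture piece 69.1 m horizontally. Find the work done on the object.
W = F·d·cosθ = (288.1)(69.1)cos(5°) = 19830 J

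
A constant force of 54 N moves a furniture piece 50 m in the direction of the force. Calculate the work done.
W = F·d = (54)(50) = 2700 J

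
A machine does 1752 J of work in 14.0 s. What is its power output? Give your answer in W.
P = W/t = 1752.0/14.0 = 125.1 W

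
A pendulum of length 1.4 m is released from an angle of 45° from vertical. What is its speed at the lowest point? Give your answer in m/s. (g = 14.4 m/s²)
h = L(1 − cosθ) = 1.4(1 − cos45°) = 0.410051 m
v = √(2gh) = √(2·14.4·0.410051) = 3.436 m/s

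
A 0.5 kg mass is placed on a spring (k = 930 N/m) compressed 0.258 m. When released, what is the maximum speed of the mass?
½kx² = ½mv² ⇒ v = x√(k/m) = (0.258)√(930/0.5) = 11.13 m/s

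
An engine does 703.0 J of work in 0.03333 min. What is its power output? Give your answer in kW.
Convert to SI: W = 703.0 J, t = 1.9998 s
P = W/t = 703.0/1.9998 = 351.535 W = 0.3515 kW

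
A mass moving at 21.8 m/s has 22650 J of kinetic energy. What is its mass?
m = 2·KE/v² = 2·22650/(21.8)² = 95.32 kg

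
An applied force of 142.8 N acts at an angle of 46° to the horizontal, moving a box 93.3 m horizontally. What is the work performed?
W = F·d·cosθ = (142.8)(93.3)cos(46°) = 9255 J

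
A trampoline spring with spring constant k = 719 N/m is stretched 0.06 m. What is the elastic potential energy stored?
PE = ½kx² = ½(719)(0.06)² = 1.294 J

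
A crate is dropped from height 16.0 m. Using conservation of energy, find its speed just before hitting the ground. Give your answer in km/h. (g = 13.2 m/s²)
mgh = ½mv² ⇒ v = √(2gh) = √(2·13.2·16.0) = 20.5524 m/s = 73.99 km/h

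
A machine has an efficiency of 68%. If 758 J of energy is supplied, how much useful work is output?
W_out = η·W_in = 0.68·758 = 515.44 J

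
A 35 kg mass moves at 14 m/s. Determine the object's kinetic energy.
KE = ½mv² = ½(35)(14)² = 3430.0 J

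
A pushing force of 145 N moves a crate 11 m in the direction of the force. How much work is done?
W = F·d = (145)(11) = 1595 J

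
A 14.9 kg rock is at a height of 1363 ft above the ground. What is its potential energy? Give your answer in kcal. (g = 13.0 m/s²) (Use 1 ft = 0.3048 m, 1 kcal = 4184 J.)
Convert to SI: m = 14.9 kg, h = 415.442 m
PE = mgh = (14.9)(13.0)(415.442) = 80471.2 J = 19.23 kcal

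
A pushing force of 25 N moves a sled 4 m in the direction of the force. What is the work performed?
W = F·d = (25)(4) = 100.0 J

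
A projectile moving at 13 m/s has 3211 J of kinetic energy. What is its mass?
m = 2·KE/v² = 2·3211/(13)² = 38.0 kg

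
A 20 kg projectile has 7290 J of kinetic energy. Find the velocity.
v = √(2·KE/m) = √(2·7290/20) = 27.0 m/s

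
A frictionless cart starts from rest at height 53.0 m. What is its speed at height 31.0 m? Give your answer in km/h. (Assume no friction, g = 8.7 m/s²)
mgh₁ = mgh₂ + ½mv² ⇒ v = √(2g(h₁−h₂)) = √(2·8.7·22.0) = 19.565275 m/s = 70.43 km/h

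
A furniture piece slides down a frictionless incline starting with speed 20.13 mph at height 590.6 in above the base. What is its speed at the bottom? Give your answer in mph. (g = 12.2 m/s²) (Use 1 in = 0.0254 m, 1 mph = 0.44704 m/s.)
Convert to SI: v₀ = 8.99892 m/s, h = 15.0012 m
½mv₀² + mgh = ½mv² ⇒ v = √(v₀² + 2gh) = √(8.99892² + 2·12.2·15.0012) = 21.1426 m/s = 47.29 mph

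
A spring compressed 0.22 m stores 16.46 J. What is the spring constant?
k = 2·PE/x² = 2·16.46/(0.22)² = 680.2 N/m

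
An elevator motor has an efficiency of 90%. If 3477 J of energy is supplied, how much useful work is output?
W_out = η·W_in = 0.9·3477 = 3129.3 J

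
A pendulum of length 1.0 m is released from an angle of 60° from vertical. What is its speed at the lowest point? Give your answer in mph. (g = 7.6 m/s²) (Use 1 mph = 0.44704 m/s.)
h = L(1 − cosθ) = 1.0(1 − cos60°) = 0.5 m
v = √(2gh) = √(2·7.6·0.5) = 2.75681 m/s = 6.167 mph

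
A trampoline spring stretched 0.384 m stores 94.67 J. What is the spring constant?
k = 2·PE/x² = 2·94.67/(0.384)² = 1284 N/m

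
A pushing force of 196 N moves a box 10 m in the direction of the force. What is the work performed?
W = F·d = (196)(10) = 1960 J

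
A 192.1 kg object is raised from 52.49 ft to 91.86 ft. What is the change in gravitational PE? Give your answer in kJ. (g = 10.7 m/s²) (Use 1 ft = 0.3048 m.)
Convert to SI: m = 192.1 kg, Δh = 12.0 m
ΔPE = mgΔh = (192.1)(10.7)(12.0) = 24665.6 J = 24.67 kJ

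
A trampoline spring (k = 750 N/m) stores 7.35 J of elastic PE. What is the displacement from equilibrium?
x = √(2·PE/k) = √(2·7.35/750) = 0.14 m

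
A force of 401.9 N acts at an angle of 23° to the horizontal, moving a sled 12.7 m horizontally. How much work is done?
W = F·d·cosθ = (401.9)(12.7)cos(23°) = 4698 J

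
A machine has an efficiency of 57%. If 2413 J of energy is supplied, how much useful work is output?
W_out = η·W_in = 0.57·2413 = 1375.41 J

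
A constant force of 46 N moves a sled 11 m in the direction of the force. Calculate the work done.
W = F·d = (46)(11) = 506.0 J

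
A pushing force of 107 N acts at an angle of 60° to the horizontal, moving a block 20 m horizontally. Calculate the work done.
W = F·d·cosθ = (107)(20)cos(60°) = 1070 J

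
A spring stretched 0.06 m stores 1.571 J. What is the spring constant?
k = 2·PE/x² = 2·1.571/(0.06)² = 872.8 N/m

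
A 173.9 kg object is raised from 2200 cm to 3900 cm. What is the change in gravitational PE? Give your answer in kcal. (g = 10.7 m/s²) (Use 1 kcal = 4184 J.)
Convert to SI: m = 173.9 kg, Δh = 17.0 m
ΔPE = mgΔh = (173.9)(10.7)(17.0) = 31632.4 J = 7.56 kcal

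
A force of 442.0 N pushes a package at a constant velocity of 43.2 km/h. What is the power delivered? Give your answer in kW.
Convert to SI: F = 442.0 N, v = 12.0 m/s
P = Fv = (442.0)(12.0) = 5304.0 W = 5.304 kW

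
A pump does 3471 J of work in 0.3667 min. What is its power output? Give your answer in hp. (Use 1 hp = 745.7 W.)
Convert to SI: W = 3471.0 J, t = 22.002 s
P = W/t = 3471.0/22.002 = 157.758 W = 0.2116 hp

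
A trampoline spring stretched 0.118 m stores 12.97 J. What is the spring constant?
k = 2·PE/x² = 2·12.97/(0.118)² = 1863 N/m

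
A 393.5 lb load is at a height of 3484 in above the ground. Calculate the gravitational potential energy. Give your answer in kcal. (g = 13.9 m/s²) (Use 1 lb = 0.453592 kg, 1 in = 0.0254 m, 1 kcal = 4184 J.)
Convert to SI: m = 178.488 kg, h = 88.4936 m
PE = mgh = (178.488)(13.9)(88.4936) = 219552 J = 52.47 kcal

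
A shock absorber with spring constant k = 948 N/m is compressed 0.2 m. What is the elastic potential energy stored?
PE = ½kx² = ½(948)(0.2)² = 18.96 J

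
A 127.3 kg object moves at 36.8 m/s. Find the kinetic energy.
KE = ½mv² = ½(127.3)(36.8)² = 86200 J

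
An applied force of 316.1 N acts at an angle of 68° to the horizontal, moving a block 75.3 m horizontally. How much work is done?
W = F·d·cosθ = (316.1)(75.3)cos(68°) = 8917 J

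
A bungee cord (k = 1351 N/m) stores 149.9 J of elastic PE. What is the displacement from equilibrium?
x = √(2·PE/k) = √(2·149.9/1351) = 0.4711 m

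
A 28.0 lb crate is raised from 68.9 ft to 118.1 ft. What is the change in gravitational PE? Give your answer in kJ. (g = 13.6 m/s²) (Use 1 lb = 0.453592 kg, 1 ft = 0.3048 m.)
Convert to SI: m = 12.7006 kg, Δh = 14.9962 m
ΔPE = mgΔh = (12.7006)(13.6)(14.9962) = 2590.25 J = 2.59 kJ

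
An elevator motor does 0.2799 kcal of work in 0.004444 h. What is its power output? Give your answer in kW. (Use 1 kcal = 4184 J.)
Convert to SI: W = 1171.1 J, t = 15.9984 s
P = W/t = 1171.1/15.9984 = 73.2012 W = 0.0732 kW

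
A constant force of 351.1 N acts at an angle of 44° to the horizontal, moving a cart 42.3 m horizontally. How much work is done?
W = F·d·cosθ = (351.1)(42.3)cos(44°) = 10680 J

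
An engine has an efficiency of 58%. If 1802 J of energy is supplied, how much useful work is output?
W_out = η·W_in = 0.58·1802 = 1045.16 J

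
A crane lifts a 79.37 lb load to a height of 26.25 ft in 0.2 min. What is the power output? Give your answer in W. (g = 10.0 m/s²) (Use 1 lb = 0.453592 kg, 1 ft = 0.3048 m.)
Convert to SI: m = 36.0016 kg, h = 8.001 m, t = 12.0 s
P = mgh/t = (36.0016)(10.0)(8.001)/12.0 = 240.0 W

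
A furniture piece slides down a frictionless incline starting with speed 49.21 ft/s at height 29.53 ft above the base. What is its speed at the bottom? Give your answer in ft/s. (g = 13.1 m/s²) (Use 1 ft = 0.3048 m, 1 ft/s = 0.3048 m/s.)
Convert to SI: v₀ = 14.9992 m/s, h = 9.00074 m
½mv₀² + mgh = ½mv² ⇒ v = √(v₀² + 2gh) = √(14.9992² + 2·13.1·9.00074) = 21.4662 m/s = 70.43 ft/s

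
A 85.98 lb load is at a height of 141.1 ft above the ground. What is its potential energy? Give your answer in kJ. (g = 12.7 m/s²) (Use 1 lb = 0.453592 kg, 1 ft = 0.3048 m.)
Convert to SI: m = 38.9998 kg, h = 43.0073 m
PE = mgh = (38.9998)(12.7)(43.0073) = 21301.4 J = 21.3 kJ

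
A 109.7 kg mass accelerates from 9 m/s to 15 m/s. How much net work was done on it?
W = ΔKE = ½m(v₂² − v₁²) = ½(109.7)(15² − 9²) = 7898.4 J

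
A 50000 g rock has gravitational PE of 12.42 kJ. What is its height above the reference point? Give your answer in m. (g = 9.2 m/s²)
Convert to SI: m = 50.0 kg, PE = 12420.0 J
h = PE/(mg) = 12420.0/(50.0·9.2) = 27.0 m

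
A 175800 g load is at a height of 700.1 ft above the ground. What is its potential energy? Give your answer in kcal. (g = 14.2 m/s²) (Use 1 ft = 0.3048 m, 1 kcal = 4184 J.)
Convert to SI: m = 175.8 kg, h = 213.39 m
PE = mgh = (175.8)(14.2)(213.39) = 532699 J = 127.3 kcal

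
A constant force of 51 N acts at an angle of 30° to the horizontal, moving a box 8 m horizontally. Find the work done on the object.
W = F·d·cosθ = (51)(8)cos(30°) = 353.3 J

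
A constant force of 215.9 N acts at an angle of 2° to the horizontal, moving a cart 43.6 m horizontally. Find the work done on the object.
W = F·d·cosθ = (215.9)(43.6)cos(2°) = 9408 J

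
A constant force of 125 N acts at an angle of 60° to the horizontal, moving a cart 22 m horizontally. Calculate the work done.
W = F·d·cosθ = (125)(22)cos(60°) = 1375 J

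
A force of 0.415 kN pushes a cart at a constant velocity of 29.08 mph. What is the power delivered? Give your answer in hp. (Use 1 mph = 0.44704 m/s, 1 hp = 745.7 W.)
Convert to SI: F = 415.0 N, v = 12.9999 m/s
P = Fv = (415.0)(12.9999) = 5394.97 W = 7.235 hp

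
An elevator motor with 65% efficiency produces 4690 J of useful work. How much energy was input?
W_in = W_out/η = 4690/0.65 = 7215 J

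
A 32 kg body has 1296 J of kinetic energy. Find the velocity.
v = √(2·KE/m) = √(2·1296/32) = 9.0 m/s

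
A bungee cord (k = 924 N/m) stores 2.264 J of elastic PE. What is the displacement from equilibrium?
x = √(2·PE/k) = √(2·2.264/924) = 0.07 m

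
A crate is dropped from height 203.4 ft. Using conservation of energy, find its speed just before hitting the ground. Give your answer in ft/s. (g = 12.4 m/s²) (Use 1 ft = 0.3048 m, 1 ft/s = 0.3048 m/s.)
Convert to SI: h = 61.9963 m
mgh = ½mv² ⇒ v = √(2gh) = √(2·12.4·61.9963) = 39.2111 m/s = 128.6 ft/s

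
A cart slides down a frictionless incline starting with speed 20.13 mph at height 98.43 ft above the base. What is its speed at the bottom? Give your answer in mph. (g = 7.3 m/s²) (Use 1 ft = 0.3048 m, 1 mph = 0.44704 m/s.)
Convert to SI: v₀ = 8.99892 m/s, h = 30.0015 m
½mv₀² + mgh = ½mv² ⇒ v = √(v₀² + 2gh) = √(8.99892² + 2·7.3·30.0015) = 22.7816 m/s = 50.96 mph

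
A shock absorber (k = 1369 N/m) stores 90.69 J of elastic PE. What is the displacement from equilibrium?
x = √(2·PE/k) = √(2·90.69/1369) = 0.364 m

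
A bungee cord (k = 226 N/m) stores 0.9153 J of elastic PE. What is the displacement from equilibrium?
x = √(2·PE/k) = √(2·0.9153/226) = 0.09 m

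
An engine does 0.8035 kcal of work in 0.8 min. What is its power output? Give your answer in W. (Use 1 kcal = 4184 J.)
Convert to SI: W = 3361.84 J, t = 48.0 s
P = W/t = 3361.84/48.0 = 70.04 W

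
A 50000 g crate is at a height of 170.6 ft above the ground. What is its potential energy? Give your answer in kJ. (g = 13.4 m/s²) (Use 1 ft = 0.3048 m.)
Convert to SI: m = 50.0 kg, h = 51.9989 m
PE = mgh = (50.0)(13.4)(51.9989) = 34839.2 J = 34.84 kJ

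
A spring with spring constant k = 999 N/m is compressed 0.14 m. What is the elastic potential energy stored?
PE = ½kx² = ½(999)(0.14)² = 9.79 J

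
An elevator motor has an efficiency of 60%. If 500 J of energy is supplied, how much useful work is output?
W_out = η·W_in = 0.6·500 = 300.0 J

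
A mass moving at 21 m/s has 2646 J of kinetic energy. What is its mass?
m = 2·KE/v² = 2·2646/(21)² = 12.0 kg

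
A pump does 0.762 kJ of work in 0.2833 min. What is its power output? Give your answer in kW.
Convert to SI: W = 762.0 J, t = 16.998 s
P = W/t = 762.0/16.998 = 44.8288 W = 0.04483 kW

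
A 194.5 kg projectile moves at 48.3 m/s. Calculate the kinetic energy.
KE = ½mv² = ½(194.5)(48.3)² = 226900 J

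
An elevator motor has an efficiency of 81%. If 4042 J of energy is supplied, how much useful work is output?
W_out = η·W_in = 0.81·4042 = 3274.02 J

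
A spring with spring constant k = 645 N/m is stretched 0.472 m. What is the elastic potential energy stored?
PE = ½kx² = ½(645)(0.472)² = 71.85 J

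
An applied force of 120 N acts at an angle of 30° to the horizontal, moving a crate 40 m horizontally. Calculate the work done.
W = F·d·cosθ = (120)(40)cos(30°) = 4157 J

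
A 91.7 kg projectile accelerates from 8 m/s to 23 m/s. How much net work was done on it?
W = ΔKE = ½m(v₂² − v₁²) = ½(91.7)(23² − 8²) = 21320.25 J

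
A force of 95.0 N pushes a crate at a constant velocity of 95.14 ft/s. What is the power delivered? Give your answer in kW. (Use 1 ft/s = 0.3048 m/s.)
Convert to SI: F = 95.0 N, v = 28.9987 m/s
P = Fv = (95.0)(28.9987) = 2754.87 W = 2.755 kW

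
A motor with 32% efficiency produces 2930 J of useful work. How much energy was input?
W_in = W_out/η = 2930/0.32 = 9156 J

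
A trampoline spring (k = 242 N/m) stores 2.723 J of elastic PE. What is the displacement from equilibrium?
x = √(2·PE/k) = √(2·2.723/242) = 0.15 m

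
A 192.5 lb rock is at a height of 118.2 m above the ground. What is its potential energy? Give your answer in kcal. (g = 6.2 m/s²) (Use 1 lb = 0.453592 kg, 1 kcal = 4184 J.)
Convert to SI: m = 87.3165 kg, h = 118.2 m
PE = mgh = (87.3165)(6.2)(118.2) = 63989.0 J = 15.29 kcal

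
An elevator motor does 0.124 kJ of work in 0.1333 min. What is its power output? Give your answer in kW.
Convert to SI: W = 124.0 J, t = 7.998 s
P = W/t = 124.0/7.998 = 15.5039 W = 0.0155 kW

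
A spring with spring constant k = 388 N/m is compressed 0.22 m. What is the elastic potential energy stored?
PE = ½kx² = ½(388)(0.22)² = 9.39 J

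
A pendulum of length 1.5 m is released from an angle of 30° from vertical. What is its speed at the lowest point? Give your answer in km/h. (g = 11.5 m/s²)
h = L(1 − cosθ) = 1.5(1 − cos30°) = 0.200962 m
v = √(2gh) = √(2·11.5·0.200962) = 2.14991 m/s = 7.74 km/h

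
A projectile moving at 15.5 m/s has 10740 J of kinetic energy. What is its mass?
m = 2·KE/v² = 2·10740/(15.5)² = 89.41 kg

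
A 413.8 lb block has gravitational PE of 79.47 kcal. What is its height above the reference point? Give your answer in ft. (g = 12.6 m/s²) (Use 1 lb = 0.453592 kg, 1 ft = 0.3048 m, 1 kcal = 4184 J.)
Convert to SI: m = 187.696 kg, PE = 332502 J
h = PE/(mg) = 332502/(187.696·12.6) = 140.595 m = 461.3 ft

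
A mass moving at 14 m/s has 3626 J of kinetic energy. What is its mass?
m = 2·KE/v² = 2·3626/(14)² = 37.0 kg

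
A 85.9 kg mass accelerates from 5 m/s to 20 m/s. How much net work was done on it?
W = ΔKE = ½m(v₂² − v₁²) = ½(85.9)(20² − 5²) = 16106.25 J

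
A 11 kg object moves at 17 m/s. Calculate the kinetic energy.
KE = ½mv² = ½(11)(17)² = 1589.5 J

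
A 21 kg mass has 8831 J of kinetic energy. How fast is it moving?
v = √(2·KE/m) = √(2·8831/21) = 29.0 m/s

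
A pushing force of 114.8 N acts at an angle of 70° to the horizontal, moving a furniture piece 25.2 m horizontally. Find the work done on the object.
W = F·d·cosθ = (114.8)(25.2)cos(70°) = 989.5 J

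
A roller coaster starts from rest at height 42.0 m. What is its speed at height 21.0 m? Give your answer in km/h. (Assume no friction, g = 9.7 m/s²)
mgh₁ = mgh₂ + ½mv² ⇒ v = √(2g(h₁−h₂)) = √(2·9.7·21.0) = 20.1842 m/s = 72.66 km/h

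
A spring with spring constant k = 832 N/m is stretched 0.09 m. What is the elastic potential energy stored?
PE = ½kx² = ½(832)(0.09)² = 3.37 J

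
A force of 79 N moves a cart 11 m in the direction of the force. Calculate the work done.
W = F·d = (79)(11) = 869.0 J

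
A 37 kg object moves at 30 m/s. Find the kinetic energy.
KE = ½mv² = ½(37)(30)² = 16650.0 J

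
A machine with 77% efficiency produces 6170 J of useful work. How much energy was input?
W_in = W_out/η = 6170/0.77 = 8013 J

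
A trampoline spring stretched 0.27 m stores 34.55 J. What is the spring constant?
k = 2·PE/x² = 2·34.55/(0.27)² = 947.9 N/m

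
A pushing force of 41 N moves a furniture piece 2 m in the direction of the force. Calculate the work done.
W = F·d = (41)(2) = 82.0 J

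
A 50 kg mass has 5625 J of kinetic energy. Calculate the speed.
v = √(2·KE/m) = √(2·5625/50) = 15.0 m/s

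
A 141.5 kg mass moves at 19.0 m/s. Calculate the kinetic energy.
KE = ½mv² = ½(141.5)(19.0)² = 25540 J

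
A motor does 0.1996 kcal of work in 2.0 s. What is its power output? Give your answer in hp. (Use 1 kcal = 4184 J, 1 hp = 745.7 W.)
Convert to SI: W = 835.126 J, t = 2.0 s
P = W/t = 835.126/2.0 = 417.563 W = 0.56 hp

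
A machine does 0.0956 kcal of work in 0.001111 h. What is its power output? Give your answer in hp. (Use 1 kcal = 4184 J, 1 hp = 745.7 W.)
Convert to SI: W = 399.99 J, t = 3.9996 s
P = W/t = 399.99/3.9996 = 100.008 W = 0.1341 hp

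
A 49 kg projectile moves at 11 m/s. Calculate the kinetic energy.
KE = ½mv² = ½(49)(11)² = 2964.5 J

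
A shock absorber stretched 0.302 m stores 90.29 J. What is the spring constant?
k = 2·PE/x² = 2·90.29/(0.302)² = 1980 N/m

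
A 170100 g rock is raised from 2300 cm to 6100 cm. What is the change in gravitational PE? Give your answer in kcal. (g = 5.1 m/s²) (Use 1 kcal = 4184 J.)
Convert to SI: m = 170.1 kg, Δh = 38.0 m
ΔPE = mgΔh = (170.1)(5.1)(38.0) = 32965.4 J = 7.879 kcal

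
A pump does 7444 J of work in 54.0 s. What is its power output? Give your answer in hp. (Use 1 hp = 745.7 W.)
P = W/t = 7444.0/54.0 = 137.852 W = 0.1849 hp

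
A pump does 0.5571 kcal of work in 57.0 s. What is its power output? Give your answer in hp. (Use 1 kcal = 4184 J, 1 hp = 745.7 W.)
Convert to SI: W = 2330.91 J, t = 57.0 s
P = W/t = 2330.91/57.0 = 40.8931 W = 0.05484 hp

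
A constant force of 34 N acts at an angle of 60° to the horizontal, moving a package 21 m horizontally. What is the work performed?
W = F·d·cosθ = (34)(21)cos(60°) = 357.0 J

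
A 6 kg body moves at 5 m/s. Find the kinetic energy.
KE = ½mv² = ½(6)(5)² = 75.0 J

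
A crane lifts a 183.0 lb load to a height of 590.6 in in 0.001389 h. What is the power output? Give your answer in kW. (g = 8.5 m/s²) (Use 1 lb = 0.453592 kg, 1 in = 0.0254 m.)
Convert to SI: m = 83.0073 kg, h = 15.0012 m, t = 5.0004 s
P = mgh/t = (83.0073)(8.5)(15.0012)/5.0004 = 2116.69 W = 2.117 kW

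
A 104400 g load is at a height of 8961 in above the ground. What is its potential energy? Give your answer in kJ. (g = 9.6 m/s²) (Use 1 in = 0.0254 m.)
Convert to SI: m = 104.4 kg, h = 227.609 m
PE = mgh = (104.4)(9.6)(227.609) = 228119 J = 228.1 kJ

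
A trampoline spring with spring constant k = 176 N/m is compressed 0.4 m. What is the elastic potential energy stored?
PE = ½kx² = ½(176)(0.4)² = 14.08 J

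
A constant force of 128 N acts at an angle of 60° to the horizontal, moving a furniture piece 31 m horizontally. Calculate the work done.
W = F·d·cosθ = (128)(31)cos(60°) = 1984 J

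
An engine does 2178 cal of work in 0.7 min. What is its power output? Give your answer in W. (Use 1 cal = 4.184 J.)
Convert to SI: W = 9112.75 J, t = 42.0 s
P = W/t = 9112.75/42.0 = 217.0 W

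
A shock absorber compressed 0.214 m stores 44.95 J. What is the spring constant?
k = 2·PE/x² = 2·44.95/(0.214)² = 1963 N/m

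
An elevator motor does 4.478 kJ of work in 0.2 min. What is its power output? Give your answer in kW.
Convert to SI: W = 4478.0 J, t = 12.0 s
P = W/t = 4478.0/12.0 = 373.167 W = 0.3732 kW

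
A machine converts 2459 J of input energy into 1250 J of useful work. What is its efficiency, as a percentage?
η = W_out/W_in = 1250/2459 = 50.83%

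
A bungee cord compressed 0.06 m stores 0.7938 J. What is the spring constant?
k = 2·PE/x² = 2·0.7938/(0.06)² = 441.0 N/m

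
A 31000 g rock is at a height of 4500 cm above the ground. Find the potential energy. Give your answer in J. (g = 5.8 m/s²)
Convert to SI: m = 31.0 kg, h = 45.0 m
PE = mgh = (31.0)(5.8)(45.0) = 8091 J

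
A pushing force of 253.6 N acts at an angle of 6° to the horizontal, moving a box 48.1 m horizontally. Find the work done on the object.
W = F·d·cosθ = (253.6)(48.1)cos(6°) = 12130 J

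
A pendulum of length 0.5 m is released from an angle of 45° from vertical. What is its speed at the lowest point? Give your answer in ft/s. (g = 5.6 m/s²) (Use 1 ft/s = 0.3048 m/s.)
h = L(1 − cosθ) = 0.5(1 − cos45°) = 0.146447 m
v = √(2gh) = √(2·5.6·0.146447) = 1.2807 m/s = 4.202 ft/s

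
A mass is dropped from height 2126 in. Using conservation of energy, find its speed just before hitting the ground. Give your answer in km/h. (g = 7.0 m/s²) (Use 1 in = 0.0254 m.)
Convert to SI: h = 54.0004 m
mgh = ½mv² ⇒ v = √(2gh) = √(2·7.0·54.0004) = 27.4956 m/s = 98.98 km/h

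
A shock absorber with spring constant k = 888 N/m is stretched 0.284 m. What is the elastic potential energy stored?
PE = ½kx² = ½(888)(0.284)² = 35.81 J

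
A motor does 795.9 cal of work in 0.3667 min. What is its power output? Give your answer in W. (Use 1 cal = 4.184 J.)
Convert to SI: W = 3330.05 J, t = 22.002 s
P = W/t = 3330.05/22.002 = 151.4 W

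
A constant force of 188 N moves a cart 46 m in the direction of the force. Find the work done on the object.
W = F·d = (188)(46) = 8648 J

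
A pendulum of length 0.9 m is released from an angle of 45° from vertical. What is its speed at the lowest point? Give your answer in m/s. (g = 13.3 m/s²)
h = L(1 − cosθ) = 0.9(1 − cos45°) = 0.263604 m
v = √(2gh) = √(2·13.3·0.263604) = 2.648 m/s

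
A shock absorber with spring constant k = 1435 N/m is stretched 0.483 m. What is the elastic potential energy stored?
PE = ½kx² = ½(1435)(0.483)² = 167.4 J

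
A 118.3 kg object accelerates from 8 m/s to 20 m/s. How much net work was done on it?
W = ΔKE = ½m(v₂² − v₁²) = ½(118.3)(20² − 8²) = 19874.4 J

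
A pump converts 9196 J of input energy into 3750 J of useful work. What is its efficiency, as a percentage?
η = W_out/W_in = 3750/9196 = 40.78%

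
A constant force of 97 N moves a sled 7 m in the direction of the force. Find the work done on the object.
W = F·d = (97)(7) = 679.0 J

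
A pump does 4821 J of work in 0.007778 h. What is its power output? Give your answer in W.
Convert to SI: W = 4821.0 J, t = 28.0008 s
P = W/t = 4821.0/28.0008 = 172.2 W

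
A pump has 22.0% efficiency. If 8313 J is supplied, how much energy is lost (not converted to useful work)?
W_lost = W_in(1 − η) = 8313·(1 − 0.22) = 6484 J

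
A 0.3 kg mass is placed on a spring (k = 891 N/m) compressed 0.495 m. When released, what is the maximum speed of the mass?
½kx² = ½mv² ⇒ v = x√(k/m) = (0.495)√(891/0.3) = 26.98 m/s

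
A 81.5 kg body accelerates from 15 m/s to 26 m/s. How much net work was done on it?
W = ΔKE = ½m(v₂² − v₁²) = ½(81.5)(26² − 15²) = 18378.25 J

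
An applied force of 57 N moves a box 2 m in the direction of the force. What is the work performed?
W = F·d = (57)(2) = 114.0 J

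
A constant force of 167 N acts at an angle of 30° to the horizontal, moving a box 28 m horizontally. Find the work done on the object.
W = F·d·cosθ = (167)(28)cos(30°) = 4050 J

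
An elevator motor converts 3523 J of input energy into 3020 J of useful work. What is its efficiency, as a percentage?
η = W_out/W_in = 3020/3523 = 85.72%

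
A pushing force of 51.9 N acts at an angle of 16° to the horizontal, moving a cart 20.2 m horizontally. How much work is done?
W = F·d·cosθ = (51.9)(20.2)cos(16°) = 1008 J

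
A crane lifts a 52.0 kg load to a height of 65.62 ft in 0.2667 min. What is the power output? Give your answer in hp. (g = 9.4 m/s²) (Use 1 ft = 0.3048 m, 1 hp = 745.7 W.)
Convert to SI: m = 52.0 kg, h = 20.001 m, t = 16.002 s
P = mgh/t = (52.0)(9.4)(20.001)/16.002 = 610.953 W = 0.8193 hp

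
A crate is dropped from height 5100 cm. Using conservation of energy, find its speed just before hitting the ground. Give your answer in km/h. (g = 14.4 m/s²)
Convert to SI: h = 51.0 m
mgh = ½mv² ⇒ v = √(2gh) = √(2·14.4·51.0) = 38.3249 m/s = 138.0 km/h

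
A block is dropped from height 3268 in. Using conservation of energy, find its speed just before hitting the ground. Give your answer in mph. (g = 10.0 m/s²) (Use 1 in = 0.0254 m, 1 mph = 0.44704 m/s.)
Convert to SI: h = 83.0072 m
mgh = ½mv² ⇒ v = √(2gh) = √(2·10.0·83.0072) = 40.7449 m/s = 91.14 mph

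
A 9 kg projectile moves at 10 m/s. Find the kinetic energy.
KE = ½mv² = ½(9)(10)² = 450.0 J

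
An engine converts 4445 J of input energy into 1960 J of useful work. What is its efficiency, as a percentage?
η = W_out/W_in = 1960/4445 = 44.09%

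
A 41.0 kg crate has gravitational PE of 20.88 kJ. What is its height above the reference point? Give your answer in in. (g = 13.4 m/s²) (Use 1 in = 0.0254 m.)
Convert to SI: m = 41.0 kg, PE = 20880.0 J
h = PE/(mg) = 20880.0/(41.0·13.4) = 38.0051 m = 1496 in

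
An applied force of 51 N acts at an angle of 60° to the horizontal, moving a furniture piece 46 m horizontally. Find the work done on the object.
W = F·d·cosθ = (51)(46)cos(60°) = 1173 J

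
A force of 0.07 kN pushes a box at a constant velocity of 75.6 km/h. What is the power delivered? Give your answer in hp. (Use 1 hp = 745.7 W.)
Convert to SI: F = 70.0 N, v = 21.0 m/s
P = Fv = (70.0)(21.0) = 1470.0 W = 1.971 hp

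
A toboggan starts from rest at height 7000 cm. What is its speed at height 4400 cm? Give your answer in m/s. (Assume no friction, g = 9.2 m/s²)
Convert to SI: h₁−h₂ = 26.0 m
mgh₁ = mgh₂ + ½mv² ⇒ v = √(2g(h₁−h₂)) = √(2·9.2·26.0) = 21.87 m/s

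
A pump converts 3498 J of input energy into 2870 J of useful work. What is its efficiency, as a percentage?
η = W_out/W_in = 2870/3498 = 82.05%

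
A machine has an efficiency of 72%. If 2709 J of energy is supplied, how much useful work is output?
W_out = η·W_in = 0.72·2709 = 1950.48 J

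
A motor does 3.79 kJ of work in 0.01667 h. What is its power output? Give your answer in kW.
Convert to SI: W = 3790.0 J, t = 60.012 s
P = W/t = 3790.0/60.012 = 63.154 W = 0.06315 kW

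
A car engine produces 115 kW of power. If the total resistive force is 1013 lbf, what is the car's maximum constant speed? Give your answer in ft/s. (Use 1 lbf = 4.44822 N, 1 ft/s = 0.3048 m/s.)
Convert to SI: F = 4506.05 N
P = Fv ⇒ v = P/F = 115000 W/4506.05 N = 25.5213 m/s = 83.73 ft/s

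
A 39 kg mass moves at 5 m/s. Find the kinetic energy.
KE = ½mv² = ½(39)(5)² = 487.5 J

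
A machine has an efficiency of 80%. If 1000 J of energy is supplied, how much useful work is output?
W_out = η·W_in = 0.8·1000 = 800.0 J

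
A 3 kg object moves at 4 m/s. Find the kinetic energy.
KE = ½mv² = ½(3)(4)² = 24.0 J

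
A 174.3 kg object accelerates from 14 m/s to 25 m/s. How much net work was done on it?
W = ΔKE = ½m(v₂² − v₁²) = ½(174.3)(25² − 14²) = 37387.35 J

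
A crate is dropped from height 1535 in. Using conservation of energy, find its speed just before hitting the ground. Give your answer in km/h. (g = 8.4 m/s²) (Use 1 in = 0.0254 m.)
Convert to SI: h = 38.989 m
mgh = ½mv² ⇒ v = √(2gh) = √(2·8.4·38.989) = 25.5933 m/s = 92.14 km/h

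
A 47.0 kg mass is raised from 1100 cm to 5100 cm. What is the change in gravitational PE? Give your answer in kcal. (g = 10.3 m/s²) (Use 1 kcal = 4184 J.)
Convert to SI: m = 47.0 kg, Δh = 40.0 m
ΔPE = mgΔh = (47.0)(10.3)(40.0) = 19364.0 J = 4.628 kcal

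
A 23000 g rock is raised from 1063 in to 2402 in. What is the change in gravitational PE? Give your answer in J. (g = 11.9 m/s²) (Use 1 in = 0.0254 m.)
Convert to SI: m = 23.0 kg, Δh = 34.0106 m
ΔPE = mgΔh = (23.0)(11.9)(34.0106) = 9309 J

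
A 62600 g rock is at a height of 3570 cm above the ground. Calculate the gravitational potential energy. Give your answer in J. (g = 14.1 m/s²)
Convert to SI: m = 62.6 kg, h = 35.7 m
PE = mgh = (62.6)(14.1)(35.7) = 31510 J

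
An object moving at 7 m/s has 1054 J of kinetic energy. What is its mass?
m = 2·KE/v² = 2·1054/(7)² = 43.02 kg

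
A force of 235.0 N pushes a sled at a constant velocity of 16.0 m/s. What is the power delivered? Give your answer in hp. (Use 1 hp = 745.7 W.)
P = Fv = (235.0)(16.0) = 3760.0 W = 5.042 hp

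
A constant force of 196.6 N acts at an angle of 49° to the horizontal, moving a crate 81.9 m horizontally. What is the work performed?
W = F·d·cosθ = (196.6)(81.9)cos(49°) = 10560 J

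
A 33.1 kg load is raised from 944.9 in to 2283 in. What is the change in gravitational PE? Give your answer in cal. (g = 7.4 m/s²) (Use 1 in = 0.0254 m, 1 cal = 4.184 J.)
Convert to SI: m = 33.1 kg, Δh = 33.9877 m
ΔPE = mgΔh = (33.1)(7.4)(33.9877) = 8324.96 J = 1990 cal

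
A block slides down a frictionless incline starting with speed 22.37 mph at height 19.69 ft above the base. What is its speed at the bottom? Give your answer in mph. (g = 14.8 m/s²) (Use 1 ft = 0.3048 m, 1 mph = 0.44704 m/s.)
Convert to SI: v₀ = 10.0003 m/s, h = 6.00151 m
½mv₀² + mgh = ½mv² ⇒ v = √(v₀² + 2gh) = √(10.0003² + 2·14.8·6.00151) = 16.6628 m/s = 37.27 mph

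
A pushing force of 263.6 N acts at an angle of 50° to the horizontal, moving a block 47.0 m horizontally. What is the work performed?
W = F·d·cosθ = (263.6)(47.0)cos(50°) = 7964 J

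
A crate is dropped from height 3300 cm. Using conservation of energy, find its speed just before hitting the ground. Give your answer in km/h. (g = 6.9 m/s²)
Convert to SI: h = 33.0 m
mgh = ½mv² ⇒ v = √(2gh) = √(2·6.9·33.0) = 21.3401 m/s = 76.82 km/h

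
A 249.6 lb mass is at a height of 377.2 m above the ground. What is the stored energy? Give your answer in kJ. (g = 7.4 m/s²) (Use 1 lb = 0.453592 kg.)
Convert to SI: m = 113.217 kg, h = 377.2 m
PE = mgh = (113.217)(7.4)(377.2) = 316019 J = 316.0 kJ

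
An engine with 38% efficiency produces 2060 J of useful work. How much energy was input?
W_in = W_out/η = 2060/0.38 = 5421 J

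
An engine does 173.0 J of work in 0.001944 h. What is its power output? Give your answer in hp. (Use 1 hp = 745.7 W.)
Convert to SI: W = 173.0 J, t = 6.9984 s
P = W/t = 173.0/6.9984 = 24.7199 W = 0.03315 hp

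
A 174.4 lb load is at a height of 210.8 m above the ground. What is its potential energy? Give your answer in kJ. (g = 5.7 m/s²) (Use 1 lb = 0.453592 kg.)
Convert to SI: m = 79.1064 kg, h = 210.8 m
PE = mgh = (79.1064)(5.7)(210.8) = 95051.1 J = 95.05 kJ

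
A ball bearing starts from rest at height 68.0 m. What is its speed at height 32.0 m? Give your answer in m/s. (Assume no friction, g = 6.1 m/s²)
mgh₁ = mgh₂ + ½mv² ⇒ v = √(2g(h₁−h₂)) = √(2·6.1·36.0) = 20.96 m/s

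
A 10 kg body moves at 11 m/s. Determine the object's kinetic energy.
KE = ½mv² = ½(10)(11)² = 605.0 J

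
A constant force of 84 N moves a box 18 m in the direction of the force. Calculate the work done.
W = F·d = (84)(18) = 1512 J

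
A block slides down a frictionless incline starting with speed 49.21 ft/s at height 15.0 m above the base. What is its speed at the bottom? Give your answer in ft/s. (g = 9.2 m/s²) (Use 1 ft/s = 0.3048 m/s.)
Convert to SI: v₀ = 14.9992 m/s, h = 15.0 m
½mv₀² + mgh = ½mv² ⇒ v = √(v₀² + 2gh) = √(14.9992² + 2·9.2·15.0) = 22.3825 m/s = 73.43 ft/s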